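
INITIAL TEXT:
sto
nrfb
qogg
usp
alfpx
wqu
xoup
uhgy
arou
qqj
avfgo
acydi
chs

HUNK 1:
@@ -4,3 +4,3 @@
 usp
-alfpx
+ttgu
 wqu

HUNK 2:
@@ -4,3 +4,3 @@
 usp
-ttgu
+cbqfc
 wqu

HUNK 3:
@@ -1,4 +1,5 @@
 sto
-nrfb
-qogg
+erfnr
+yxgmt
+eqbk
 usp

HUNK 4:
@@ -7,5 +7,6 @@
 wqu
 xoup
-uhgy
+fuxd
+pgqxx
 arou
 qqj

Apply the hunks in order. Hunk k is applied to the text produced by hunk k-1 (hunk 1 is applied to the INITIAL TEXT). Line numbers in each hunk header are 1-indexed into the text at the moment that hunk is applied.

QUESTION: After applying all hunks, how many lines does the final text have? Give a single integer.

Answer: 15

Derivation:
Hunk 1: at line 4 remove [alfpx] add [ttgu] -> 13 lines: sto nrfb qogg usp ttgu wqu xoup uhgy arou qqj avfgo acydi chs
Hunk 2: at line 4 remove [ttgu] add [cbqfc] -> 13 lines: sto nrfb qogg usp cbqfc wqu xoup uhgy arou qqj avfgo acydi chs
Hunk 3: at line 1 remove [nrfb,qogg] add [erfnr,yxgmt,eqbk] -> 14 lines: sto erfnr yxgmt eqbk usp cbqfc wqu xoup uhgy arou qqj avfgo acydi chs
Hunk 4: at line 7 remove [uhgy] add [fuxd,pgqxx] -> 15 lines: sto erfnr yxgmt eqbk usp cbqfc wqu xoup fuxd pgqxx arou qqj avfgo acydi chs
Final line count: 15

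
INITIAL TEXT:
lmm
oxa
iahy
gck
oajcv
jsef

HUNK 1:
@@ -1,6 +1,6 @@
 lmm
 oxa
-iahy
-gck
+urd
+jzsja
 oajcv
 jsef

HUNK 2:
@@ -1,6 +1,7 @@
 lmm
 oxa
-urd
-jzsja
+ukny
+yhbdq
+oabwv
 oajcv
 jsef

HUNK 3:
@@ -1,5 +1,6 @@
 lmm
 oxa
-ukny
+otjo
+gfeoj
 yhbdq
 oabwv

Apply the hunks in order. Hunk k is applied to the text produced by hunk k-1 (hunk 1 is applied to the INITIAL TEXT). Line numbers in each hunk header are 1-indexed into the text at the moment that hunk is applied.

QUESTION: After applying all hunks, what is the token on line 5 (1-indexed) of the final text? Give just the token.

Hunk 1: at line 1 remove [iahy,gck] add [urd,jzsja] -> 6 lines: lmm oxa urd jzsja oajcv jsef
Hunk 2: at line 1 remove [urd,jzsja] add [ukny,yhbdq,oabwv] -> 7 lines: lmm oxa ukny yhbdq oabwv oajcv jsef
Hunk 3: at line 1 remove [ukny] add [otjo,gfeoj] -> 8 lines: lmm oxa otjo gfeoj yhbdq oabwv oajcv jsef
Final line 5: yhbdq

Answer: yhbdq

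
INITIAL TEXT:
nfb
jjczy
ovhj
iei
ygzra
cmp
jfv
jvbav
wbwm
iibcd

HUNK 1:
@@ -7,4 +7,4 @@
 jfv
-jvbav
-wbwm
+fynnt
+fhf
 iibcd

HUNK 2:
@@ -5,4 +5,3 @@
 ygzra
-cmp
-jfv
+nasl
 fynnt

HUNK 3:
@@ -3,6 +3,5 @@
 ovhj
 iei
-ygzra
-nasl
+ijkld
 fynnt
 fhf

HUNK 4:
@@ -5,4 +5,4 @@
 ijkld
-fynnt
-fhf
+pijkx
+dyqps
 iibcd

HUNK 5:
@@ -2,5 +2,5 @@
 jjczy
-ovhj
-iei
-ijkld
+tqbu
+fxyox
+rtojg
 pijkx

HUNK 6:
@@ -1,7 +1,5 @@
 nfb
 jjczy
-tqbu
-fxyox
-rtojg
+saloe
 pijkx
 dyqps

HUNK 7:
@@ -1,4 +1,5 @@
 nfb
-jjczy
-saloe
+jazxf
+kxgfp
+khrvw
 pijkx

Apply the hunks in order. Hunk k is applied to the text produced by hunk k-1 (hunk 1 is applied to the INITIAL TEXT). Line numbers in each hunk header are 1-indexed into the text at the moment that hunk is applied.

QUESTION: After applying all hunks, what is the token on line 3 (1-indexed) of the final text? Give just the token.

Hunk 1: at line 7 remove [jvbav,wbwm] add [fynnt,fhf] -> 10 lines: nfb jjczy ovhj iei ygzra cmp jfv fynnt fhf iibcd
Hunk 2: at line 5 remove [cmp,jfv] add [nasl] -> 9 lines: nfb jjczy ovhj iei ygzra nasl fynnt fhf iibcd
Hunk 3: at line 3 remove [ygzra,nasl] add [ijkld] -> 8 lines: nfb jjczy ovhj iei ijkld fynnt fhf iibcd
Hunk 4: at line 5 remove [fynnt,fhf] add [pijkx,dyqps] -> 8 lines: nfb jjczy ovhj iei ijkld pijkx dyqps iibcd
Hunk 5: at line 2 remove [ovhj,iei,ijkld] add [tqbu,fxyox,rtojg] -> 8 lines: nfb jjczy tqbu fxyox rtojg pijkx dyqps iibcd
Hunk 6: at line 1 remove [tqbu,fxyox,rtojg] add [saloe] -> 6 lines: nfb jjczy saloe pijkx dyqps iibcd
Hunk 7: at line 1 remove [jjczy,saloe] add [jazxf,kxgfp,khrvw] -> 7 lines: nfb jazxf kxgfp khrvw pijkx dyqps iibcd
Final line 3: kxgfp

Answer: kxgfp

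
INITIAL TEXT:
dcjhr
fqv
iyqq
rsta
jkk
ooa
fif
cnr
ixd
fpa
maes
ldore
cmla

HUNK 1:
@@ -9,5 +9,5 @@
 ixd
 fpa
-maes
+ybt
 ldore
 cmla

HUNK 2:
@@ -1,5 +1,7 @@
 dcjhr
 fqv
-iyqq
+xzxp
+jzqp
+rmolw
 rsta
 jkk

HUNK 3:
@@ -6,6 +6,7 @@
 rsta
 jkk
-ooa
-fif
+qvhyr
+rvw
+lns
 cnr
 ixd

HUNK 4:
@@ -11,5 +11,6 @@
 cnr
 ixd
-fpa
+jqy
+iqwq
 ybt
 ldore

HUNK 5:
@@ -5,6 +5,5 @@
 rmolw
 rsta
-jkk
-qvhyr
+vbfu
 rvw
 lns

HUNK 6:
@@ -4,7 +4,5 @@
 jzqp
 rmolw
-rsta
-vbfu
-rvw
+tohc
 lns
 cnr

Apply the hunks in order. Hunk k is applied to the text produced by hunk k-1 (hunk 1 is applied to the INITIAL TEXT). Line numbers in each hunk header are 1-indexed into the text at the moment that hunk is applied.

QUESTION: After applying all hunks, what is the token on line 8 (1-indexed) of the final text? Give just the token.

Answer: cnr

Derivation:
Hunk 1: at line 9 remove [maes] add [ybt] -> 13 lines: dcjhr fqv iyqq rsta jkk ooa fif cnr ixd fpa ybt ldore cmla
Hunk 2: at line 1 remove [iyqq] add [xzxp,jzqp,rmolw] -> 15 lines: dcjhr fqv xzxp jzqp rmolw rsta jkk ooa fif cnr ixd fpa ybt ldore cmla
Hunk 3: at line 6 remove [ooa,fif] add [qvhyr,rvw,lns] -> 16 lines: dcjhr fqv xzxp jzqp rmolw rsta jkk qvhyr rvw lns cnr ixd fpa ybt ldore cmla
Hunk 4: at line 11 remove [fpa] add [jqy,iqwq] -> 17 lines: dcjhr fqv xzxp jzqp rmolw rsta jkk qvhyr rvw lns cnr ixd jqy iqwq ybt ldore cmla
Hunk 5: at line 5 remove [jkk,qvhyr] add [vbfu] -> 16 lines: dcjhr fqv xzxp jzqp rmolw rsta vbfu rvw lns cnr ixd jqy iqwq ybt ldore cmla
Hunk 6: at line 4 remove [rsta,vbfu,rvw] add [tohc] -> 14 lines: dcjhr fqv xzxp jzqp rmolw tohc lns cnr ixd jqy iqwq ybt ldore cmla
Final line 8: cnr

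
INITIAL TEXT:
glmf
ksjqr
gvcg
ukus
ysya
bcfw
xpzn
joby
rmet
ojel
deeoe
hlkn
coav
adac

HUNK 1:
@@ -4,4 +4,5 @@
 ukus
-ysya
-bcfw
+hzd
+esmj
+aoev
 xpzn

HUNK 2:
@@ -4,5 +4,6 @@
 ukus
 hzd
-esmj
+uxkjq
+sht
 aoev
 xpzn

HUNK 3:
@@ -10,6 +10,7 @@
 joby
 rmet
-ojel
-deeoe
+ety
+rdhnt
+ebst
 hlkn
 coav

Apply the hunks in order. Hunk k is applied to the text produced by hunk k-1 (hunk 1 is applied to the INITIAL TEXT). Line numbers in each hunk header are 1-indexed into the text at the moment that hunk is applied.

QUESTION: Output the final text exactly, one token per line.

Answer: glmf
ksjqr
gvcg
ukus
hzd
uxkjq
sht
aoev
xpzn
joby
rmet
ety
rdhnt
ebst
hlkn
coav
adac

Derivation:
Hunk 1: at line 4 remove [ysya,bcfw] add [hzd,esmj,aoev] -> 15 lines: glmf ksjqr gvcg ukus hzd esmj aoev xpzn joby rmet ojel deeoe hlkn coav adac
Hunk 2: at line 4 remove [esmj] add [uxkjq,sht] -> 16 lines: glmf ksjqr gvcg ukus hzd uxkjq sht aoev xpzn joby rmet ojel deeoe hlkn coav adac
Hunk 3: at line 10 remove [ojel,deeoe] add [ety,rdhnt,ebst] -> 17 lines: glmf ksjqr gvcg ukus hzd uxkjq sht aoev xpzn joby rmet ety rdhnt ebst hlkn coav adac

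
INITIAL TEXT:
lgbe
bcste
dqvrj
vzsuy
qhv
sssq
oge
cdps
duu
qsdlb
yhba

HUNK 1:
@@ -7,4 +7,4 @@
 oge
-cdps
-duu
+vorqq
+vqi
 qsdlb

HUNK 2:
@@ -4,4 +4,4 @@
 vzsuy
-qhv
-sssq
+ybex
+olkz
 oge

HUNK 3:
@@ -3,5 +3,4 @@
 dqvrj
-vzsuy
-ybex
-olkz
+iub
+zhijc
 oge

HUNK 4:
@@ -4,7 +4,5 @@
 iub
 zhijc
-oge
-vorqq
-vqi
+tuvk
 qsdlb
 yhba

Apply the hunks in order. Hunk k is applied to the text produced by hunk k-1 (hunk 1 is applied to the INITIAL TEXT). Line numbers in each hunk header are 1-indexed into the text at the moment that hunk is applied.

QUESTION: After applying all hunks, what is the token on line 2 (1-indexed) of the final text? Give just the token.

Answer: bcste

Derivation:
Hunk 1: at line 7 remove [cdps,duu] add [vorqq,vqi] -> 11 lines: lgbe bcste dqvrj vzsuy qhv sssq oge vorqq vqi qsdlb yhba
Hunk 2: at line 4 remove [qhv,sssq] add [ybex,olkz] -> 11 lines: lgbe bcste dqvrj vzsuy ybex olkz oge vorqq vqi qsdlb yhba
Hunk 3: at line 3 remove [vzsuy,ybex,olkz] add [iub,zhijc] -> 10 lines: lgbe bcste dqvrj iub zhijc oge vorqq vqi qsdlb yhba
Hunk 4: at line 4 remove [oge,vorqq,vqi] add [tuvk] -> 8 lines: lgbe bcste dqvrj iub zhijc tuvk qsdlb yhba
Final line 2: bcste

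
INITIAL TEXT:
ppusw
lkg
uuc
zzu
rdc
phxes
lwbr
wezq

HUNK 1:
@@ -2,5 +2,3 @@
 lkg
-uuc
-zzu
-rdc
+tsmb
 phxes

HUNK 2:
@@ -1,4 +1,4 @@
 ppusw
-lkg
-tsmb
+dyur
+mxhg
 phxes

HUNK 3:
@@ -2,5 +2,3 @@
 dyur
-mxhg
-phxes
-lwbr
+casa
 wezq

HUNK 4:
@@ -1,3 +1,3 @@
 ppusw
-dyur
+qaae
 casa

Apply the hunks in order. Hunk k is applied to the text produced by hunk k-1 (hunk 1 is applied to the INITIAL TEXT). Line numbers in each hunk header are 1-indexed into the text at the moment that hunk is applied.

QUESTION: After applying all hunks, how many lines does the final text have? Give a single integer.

Hunk 1: at line 2 remove [uuc,zzu,rdc] add [tsmb] -> 6 lines: ppusw lkg tsmb phxes lwbr wezq
Hunk 2: at line 1 remove [lkg,tsmb] add [dyur,mxhg] -> 6 lines: ppusw dyur mxhg phxes lwbr wezq
Hunk 3: at line 2 remove [mxhg,phxes,lwbr] add [casa] -> 4 lines: ppusw dyur casa wezq
Hunk 4: at line 1 remove [dyur] add [qaae] -> 4 lines: ppusw qaae casa wezq
Final line count: 4

Answer: 4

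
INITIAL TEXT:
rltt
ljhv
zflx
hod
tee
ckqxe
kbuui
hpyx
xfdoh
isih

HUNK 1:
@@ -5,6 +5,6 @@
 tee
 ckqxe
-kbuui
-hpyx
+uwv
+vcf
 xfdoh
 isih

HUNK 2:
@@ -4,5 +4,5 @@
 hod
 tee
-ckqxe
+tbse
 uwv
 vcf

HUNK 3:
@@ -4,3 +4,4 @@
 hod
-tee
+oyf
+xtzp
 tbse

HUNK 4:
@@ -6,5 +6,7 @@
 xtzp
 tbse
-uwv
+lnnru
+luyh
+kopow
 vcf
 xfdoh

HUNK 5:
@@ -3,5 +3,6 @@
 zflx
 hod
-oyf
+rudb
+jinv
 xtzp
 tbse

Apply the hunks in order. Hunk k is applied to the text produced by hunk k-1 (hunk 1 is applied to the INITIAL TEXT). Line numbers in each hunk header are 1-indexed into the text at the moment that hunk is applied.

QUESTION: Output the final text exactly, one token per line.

Hunk 1: at line 5 remove [kbuui,hpyx] add [uwv,vcf] -> 10 lines: rltt ljhv zflx hod tee ckqxe uwv vcf xfdoh isih
Hunk 2: at line 4 remove [ckqxe] add [tbse] -> 10 lines: rltt ljhv zflx hod tee tbse uwv vcf xfdoh isih
Hunk 3: at line 4 remove [tee] add [oyf,xtzp] -> 11 lines: rltt ljhv zflx hod oyf xtzp tbse uwv vcf xfdoh isih
Hunk 4: at line 6 remove [uwv] add [lnnru,luyh,kopow] -> 13 lines: rltt ljhv zflx hod oyf xtzp tbse lnnru luyh kopow vcf xfdoh isih
Hunk 5: at line 3 remove [oyf] add [rudb,jinv] -> 14 lines: rltt ljhv zflx hod rudb jinv xtzp tbse lnnru luyh kopow vcf xfdoh isih

Answer: rltt
ljhv
zflx
hod
rudb
jinv
xtzp
tbse
lnnru
luyh
kopow
vcf
xfdoh
isih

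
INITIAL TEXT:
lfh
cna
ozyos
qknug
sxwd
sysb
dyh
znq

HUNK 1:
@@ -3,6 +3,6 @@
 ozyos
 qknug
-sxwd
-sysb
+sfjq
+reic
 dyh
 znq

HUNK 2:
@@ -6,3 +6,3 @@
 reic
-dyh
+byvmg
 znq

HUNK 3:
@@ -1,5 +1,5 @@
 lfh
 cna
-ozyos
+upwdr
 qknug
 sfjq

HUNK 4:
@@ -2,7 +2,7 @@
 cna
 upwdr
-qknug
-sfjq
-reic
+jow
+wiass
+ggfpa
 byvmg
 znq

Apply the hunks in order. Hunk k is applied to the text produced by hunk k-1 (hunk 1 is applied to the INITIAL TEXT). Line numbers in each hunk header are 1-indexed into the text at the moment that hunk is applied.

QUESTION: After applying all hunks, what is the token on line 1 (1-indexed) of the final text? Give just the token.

Answer: lfh

Derivation:
Hunk 1: at line 3 remove [sxwd,sysb] add [sfjq,reic] -> 8 lines: lfh cna ozyos qknug sfjq reic dyh znq
Hunk 2: at line 6 remove [dyh] add [byvmg] -> 8 lines: lfh cna ozyos qknug sfjq reic byvmg znq
Hunk 3: at line 1 remove [ozyos] add [upwdr] -> 8 lines: lfh cna upwdr qknug sfjq reic byvmg znq
Hunk 4: at line 2 remove [qknug,sfjq,reic] add [jow,wiass,ggfpa] -> 8 lines: lfh cna upwdr jow wiass ggfpa byvmg znq
Final line 1: lfh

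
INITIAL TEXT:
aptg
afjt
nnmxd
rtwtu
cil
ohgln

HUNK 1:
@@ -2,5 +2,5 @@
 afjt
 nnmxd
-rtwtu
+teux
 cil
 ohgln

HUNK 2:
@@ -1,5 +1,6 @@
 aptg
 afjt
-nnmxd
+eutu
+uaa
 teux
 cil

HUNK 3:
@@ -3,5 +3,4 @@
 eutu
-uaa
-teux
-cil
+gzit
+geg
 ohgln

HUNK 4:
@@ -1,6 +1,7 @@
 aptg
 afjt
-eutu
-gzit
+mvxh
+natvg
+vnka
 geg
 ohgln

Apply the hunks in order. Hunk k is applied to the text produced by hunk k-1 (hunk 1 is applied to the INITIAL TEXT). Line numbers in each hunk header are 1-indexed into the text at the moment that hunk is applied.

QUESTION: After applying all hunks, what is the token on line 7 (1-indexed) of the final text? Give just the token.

Answer: ohgln

Derivation:
Hunk 1: at line 2 remove [rtwtu] add [teux] -> 6 lines: aptg afjt nnmxd teux cil ohgln
Hunk 2: at line 1 remove [nnmxd] add [eutu,uaa] -> 7 lines: aptg afjt eutu uaa teux cil ohgln
Hunk 3: at line 3 remove [uaa,teux,cil] add [gzit,geg] -> 6 lines: aptg afjt eutu gzit geg ohgln
Hunk 4: at line 1 remove [eutu,gzit] add [mvxh,natvg,vnka] -> 7 lines: aptg afjt mvxh natvg vnka geg ohgln
Final line 7: ohgln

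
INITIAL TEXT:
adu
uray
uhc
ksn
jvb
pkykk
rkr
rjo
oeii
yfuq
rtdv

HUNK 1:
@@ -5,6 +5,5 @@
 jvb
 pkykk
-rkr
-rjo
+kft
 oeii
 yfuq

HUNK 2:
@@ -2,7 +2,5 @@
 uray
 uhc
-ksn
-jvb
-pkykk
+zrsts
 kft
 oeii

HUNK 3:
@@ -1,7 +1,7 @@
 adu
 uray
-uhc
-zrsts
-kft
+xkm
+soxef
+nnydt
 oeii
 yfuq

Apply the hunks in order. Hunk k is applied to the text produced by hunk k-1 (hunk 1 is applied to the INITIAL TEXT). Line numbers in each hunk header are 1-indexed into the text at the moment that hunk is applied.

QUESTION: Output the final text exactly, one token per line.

Hunk 1: at line 5 remove [rkr,rjo] add [kft] -> 10 lines: adu uray uhc ksn jvb pkykk kft oeii yfuq rtdv
Hunk 2: at line 2 remove [ksn,jvb,pkykk] add [zrsts] -> 8 lines: adu uray uhc zrsts kft oeii yfuq rtdv
Hunk 3: at line 1 remove [uhc,zrsts,kft] add [xkm,soxef,nnydt] -> 8 lines: adu uray xkm soxef nnydt oeii yfuq rtdv

Answer: adu
uray
xkm
soxef
nnydt
oeii
yfuq
rtdv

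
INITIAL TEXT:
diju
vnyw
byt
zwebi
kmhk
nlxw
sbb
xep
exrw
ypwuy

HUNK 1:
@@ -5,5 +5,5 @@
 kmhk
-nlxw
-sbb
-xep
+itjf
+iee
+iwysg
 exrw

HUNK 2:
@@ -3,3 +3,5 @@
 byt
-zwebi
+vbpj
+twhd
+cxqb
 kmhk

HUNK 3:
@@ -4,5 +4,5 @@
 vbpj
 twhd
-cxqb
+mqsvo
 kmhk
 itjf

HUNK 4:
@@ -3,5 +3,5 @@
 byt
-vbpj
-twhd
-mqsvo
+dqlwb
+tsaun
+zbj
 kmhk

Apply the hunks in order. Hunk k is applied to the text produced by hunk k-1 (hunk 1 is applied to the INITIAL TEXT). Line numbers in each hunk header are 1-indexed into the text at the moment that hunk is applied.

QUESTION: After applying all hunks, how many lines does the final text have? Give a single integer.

Hunk 1: at line 5 remove [nlxw,sbb,xep] add [itjf,iee,iwysg] -> 10 lines: diju vnyw byt zwebi kmhk itjf iee iwysg exrw ypwuy
Hunk 2: at line 3 remove [zwebi] add [vbpj,twhd,cxqb] -> 12 lines: diju vnyw byt vbpj twhd cxqb kmhk itjf iee iwysg exrw ypwuy
Hunk 3: at line 4 remove [cxqb] add [mqsvo] -> 12 lines: diju vnyw byt vbpj twhd mqsvo kmhk itjf iee iwysg exrw ypwuy
Hunk 4: at line 3 remove [vbpj,twhd,mqsvo] add [dqlwb,tsaun,zbj] -> 12 lines: diju vnyw byt dqlwb tsaun zbj kmhk itjf iee iwysg exrw ypwuy
Final line count: 12

Answer: 12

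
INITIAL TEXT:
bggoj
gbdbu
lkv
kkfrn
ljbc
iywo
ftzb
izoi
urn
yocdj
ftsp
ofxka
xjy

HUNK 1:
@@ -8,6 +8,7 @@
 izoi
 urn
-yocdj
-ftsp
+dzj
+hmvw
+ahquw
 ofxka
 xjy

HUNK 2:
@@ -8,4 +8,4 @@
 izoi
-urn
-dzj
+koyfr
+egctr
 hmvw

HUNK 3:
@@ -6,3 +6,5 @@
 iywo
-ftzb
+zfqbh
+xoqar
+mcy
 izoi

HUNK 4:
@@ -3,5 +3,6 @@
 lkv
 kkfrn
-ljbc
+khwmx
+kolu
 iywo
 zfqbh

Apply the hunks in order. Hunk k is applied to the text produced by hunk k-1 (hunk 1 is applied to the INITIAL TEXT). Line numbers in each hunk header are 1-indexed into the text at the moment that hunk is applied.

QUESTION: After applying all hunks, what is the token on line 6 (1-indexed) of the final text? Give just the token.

Answer: kolu

Derivation:
Hunk 1: at line 8 remove [yocdj,ftsp] add [dzj,hmvw,ahquw] -> 14 lines: bggoj gbdbu lkv kkfrn ljbc iywo ftzb izoi urn dzj hmvw ahquw ofxka xjy
Hunk 2: at line 8 remove [urn,dzj] add [koyfr,egctr] -> 14 lines: bggoj gbdbu lkv kkfrn ljbc iywo ftzb izoi koyfr egctr hmvw ahquw ofxka xjy
Hunk 3: at line 6 remove [ftzb] add [zfqbh,xoqar,mcy] -> 16 lines: bggoj gbdbu lkv kkfrn ljbc iywo zfqbh xoqar mcy izoi koyfr egctr hmvw ahquw ofxka xjy
Hunk 4: at line 3 remove [ljbc] add [khwmx,kolu] -> 17 lines: bggoj gbdbu lkv kkfrn khwmx kolu iywo zfqbh xoqar mcy izoi koyfr egctr hmvw ahquw ofxka xjy
Final line 6: kolu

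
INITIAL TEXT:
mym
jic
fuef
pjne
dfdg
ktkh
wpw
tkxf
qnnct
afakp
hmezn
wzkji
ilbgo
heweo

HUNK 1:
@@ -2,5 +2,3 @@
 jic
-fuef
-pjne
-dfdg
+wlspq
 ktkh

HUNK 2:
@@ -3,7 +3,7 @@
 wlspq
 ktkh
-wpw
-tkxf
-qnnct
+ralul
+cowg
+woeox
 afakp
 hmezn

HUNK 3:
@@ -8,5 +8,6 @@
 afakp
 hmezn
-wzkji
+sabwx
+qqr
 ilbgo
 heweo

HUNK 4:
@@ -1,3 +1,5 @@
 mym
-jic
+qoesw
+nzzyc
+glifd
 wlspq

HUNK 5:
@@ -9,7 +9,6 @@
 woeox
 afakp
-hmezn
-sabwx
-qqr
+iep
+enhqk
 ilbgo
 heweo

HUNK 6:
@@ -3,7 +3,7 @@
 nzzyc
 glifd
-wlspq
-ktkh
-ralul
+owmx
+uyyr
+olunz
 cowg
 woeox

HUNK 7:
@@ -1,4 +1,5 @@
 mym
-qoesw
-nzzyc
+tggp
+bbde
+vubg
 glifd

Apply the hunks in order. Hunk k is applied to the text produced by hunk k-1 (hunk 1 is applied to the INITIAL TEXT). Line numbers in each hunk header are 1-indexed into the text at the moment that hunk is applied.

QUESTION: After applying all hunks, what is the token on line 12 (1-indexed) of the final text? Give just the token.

Hunk 1: at line 2 remove [fuef,pjne,dfdg] add [wlspq] -> 12 lines: mym jic wlspq ktkh wpw tkxf qnnct afakp hmezn wzkji ilbgo heweo
Hunk 2: at line 3 remove [wpw,tkxf,qnnct] add [ralul,cowg,woeox] -> 12 lines: mym jic wlspq ktkh ralul cowg woeox afakp hmezn wzkji ilbgo heweo
Hunk 3: at line 8 remove [wzkji] add [sabwx,qqr] -> 13 lines: mym jic wlspq ktkh ralul cowg woeox afakp hmezn sabwx qqr ilbgo heweo
Hunk 4: at line 1 remove [jic] add [qoesw,nzzyc,glifd] -> 15 lines: mym qoesw nzzyc glifd wlspq ktkh ralul cowg woeox afakp hmezn sabwx qqr ilbgo heweo
Hunk 5: at line 9 remove [hmezn,sabwx,qqr] add [iep,enhqk] -> 14 lines: mym qoesw nzzyc glifd wlspq ktkh ralul cowg woeox afakp iep enhqk ilbgo heweo
Hunk 6: at line 3 remove [wlspq,ktkh,ralul] add [owmx,uyyr,olunz] -> 14 lines: mym qoesw nzzyc glifd owmx uyyr olunz cowg woeox afakp iep enhqk ilbgo heweo
Hunk 7: at line 1 remove [qoesw,nzzyc] add [tggp,bbde,vubg] -> 15 lines: mym tggp bbde vubg glifd owmx uyyr olunz cowg woeox afakp iep enhqk ilbgo heweo
Final line 12: iep

Answer: iep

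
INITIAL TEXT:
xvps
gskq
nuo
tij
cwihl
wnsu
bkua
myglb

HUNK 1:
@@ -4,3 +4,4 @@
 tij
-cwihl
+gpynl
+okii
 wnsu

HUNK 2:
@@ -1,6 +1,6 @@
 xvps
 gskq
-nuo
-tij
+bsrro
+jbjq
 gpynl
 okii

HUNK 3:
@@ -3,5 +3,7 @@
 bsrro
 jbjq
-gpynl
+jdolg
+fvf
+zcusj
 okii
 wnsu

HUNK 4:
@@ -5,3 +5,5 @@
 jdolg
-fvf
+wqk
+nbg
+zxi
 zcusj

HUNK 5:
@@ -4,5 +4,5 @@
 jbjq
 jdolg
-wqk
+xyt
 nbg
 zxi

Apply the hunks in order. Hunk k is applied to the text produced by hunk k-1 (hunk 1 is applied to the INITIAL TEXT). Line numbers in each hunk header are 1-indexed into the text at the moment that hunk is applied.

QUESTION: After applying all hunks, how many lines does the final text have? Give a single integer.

Answer: 13

Derivation:
Hunk 1: at line 4 remove [cwihl] add [gpynl,okii] -> 9 lines: xvps gskq nuo tij gpynl okii wnsu bkua myglb
Hunk 2: at line 1 remove [nuo,tij] add [bsrro,jbjq] -> 9 lines: xvps gskq bsrro jbjq gpynl okii wnsu bkua myglb
Hunk 3: at line 3 remove [gpynl] add [jdolg,fvf,zcusj] -> 11 lines: xvps gskq bsrro jbjq jdolg fvf zcusj okii wnsu bkua myglb
Hunk 4: at line 5 remove [fvf] add [wqk,nbg,zxi] -> 13 lines: xvps gskq bsrro jbjq jdolg wqk nbg zxi zcusj okii wnsu bkua myglb
Hunk 5: at line 4 remove [wqk] add [xyt] -> 13 lines: xvps gskq bsrro jbjq jdolg xyt nbg zxi zcusj okii wnsu bkua myglb
Final line count: 13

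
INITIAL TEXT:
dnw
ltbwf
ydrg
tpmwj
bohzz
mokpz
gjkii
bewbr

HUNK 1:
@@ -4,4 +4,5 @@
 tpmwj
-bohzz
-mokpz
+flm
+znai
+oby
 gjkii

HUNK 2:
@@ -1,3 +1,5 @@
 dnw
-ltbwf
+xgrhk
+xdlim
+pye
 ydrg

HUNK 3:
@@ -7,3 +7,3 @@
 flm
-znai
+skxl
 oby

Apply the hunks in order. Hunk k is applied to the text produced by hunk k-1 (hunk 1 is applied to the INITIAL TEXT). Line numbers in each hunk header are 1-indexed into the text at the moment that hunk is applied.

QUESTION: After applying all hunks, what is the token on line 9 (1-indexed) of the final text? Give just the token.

Hunk 1: at line 4 remove [bohzz,mokpz] add [flm,znai,oby] -> 9 lines: dnw ltbwf ydrg tpmwj flm znai oby gjkii bewbr
Hunk 2: at line 1 remove [ltbwf] add [xgrhk,xdlim,pye] -> 11 lines: dnw xgrhk xdlim pye ydrg tpmwj flm znai oby gjkii bewbr
Hunk 3: at line 7 remove [znai] add [skxl] -> 11 lines: dnw xgrhk xdlim pye ydrg tpmwj flm skxl oby gjkii bewbr
Final line 9: oby

Answer: oby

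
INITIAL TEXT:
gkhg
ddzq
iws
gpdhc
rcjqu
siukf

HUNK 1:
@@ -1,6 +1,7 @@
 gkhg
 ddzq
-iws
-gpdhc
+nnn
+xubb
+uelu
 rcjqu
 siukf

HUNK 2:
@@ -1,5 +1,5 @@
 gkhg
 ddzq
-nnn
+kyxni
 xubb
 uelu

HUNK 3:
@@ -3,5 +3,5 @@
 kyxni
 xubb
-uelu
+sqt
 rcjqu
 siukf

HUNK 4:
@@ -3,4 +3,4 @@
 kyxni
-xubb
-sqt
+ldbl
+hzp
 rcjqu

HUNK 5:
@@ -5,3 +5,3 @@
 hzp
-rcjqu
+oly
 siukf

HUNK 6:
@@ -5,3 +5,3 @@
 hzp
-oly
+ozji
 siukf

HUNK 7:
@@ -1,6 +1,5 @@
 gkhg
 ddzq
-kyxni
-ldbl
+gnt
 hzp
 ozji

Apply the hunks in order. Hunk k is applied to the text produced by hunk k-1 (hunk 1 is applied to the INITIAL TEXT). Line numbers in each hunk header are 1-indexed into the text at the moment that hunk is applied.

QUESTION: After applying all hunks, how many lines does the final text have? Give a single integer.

Answer: 6

Derivation:
Hunk 1: at line 1 remove [iws,gpdhc] add [nnn,xubb,uelu] -> 7 lines: gkhg ddzq nnn xubb uelu rcjqu siukf
Hunk 2: at line 1 remove [nnn] add [kyxni] -> 7 lines: gkhg ddzq kyxni xubb uelu rcjqu siukf
Hunk 3: at line 3 remove [uelu] add [sqt] -> 7 lines: gkhg ddzq kyxni xubb sqt rcjqu siukf
Hunk 4: at line 3 remove [xubb,sqt] add [ldbl,hzp] -> 7 lines: gkhg ddzq kyxni ldbl hzp rcjqu siukf
Hunk 5: at line 5 remove [rcjqu] add [oly] -> 7 lines: gkhg ddzq kyxni ldbl hzp oly siukf
Hunk 6: at line 5 remove [oly] add [ozji] -> 7 lines: gkhg ddzq kyxni ldbl hzp ozji siukf
Hunk 7: at line 1 remove [kyxni,ldbl] add [gnt] -> 6 lines: gkhg ddzq gnt hzp ozji siukf
Final line count: 6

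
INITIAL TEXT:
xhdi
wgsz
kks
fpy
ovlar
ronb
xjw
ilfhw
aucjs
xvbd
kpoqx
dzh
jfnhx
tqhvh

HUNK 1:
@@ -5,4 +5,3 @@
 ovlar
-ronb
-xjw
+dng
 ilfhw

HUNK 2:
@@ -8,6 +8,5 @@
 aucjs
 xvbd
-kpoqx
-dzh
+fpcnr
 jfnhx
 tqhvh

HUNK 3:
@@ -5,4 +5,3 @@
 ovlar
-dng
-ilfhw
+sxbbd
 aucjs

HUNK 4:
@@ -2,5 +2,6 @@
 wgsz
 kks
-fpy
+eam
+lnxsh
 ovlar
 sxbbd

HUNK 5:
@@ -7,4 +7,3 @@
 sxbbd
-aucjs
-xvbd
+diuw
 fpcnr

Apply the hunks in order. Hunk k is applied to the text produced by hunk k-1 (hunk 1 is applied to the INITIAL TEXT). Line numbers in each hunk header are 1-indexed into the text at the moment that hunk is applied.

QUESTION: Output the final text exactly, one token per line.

Hunk 1: at line 5 remove [ronb,xjw] add [dng] -> 13 lines: xhdi wgsz kks fpy ovlar dng ilfhw aucjs xvbd kpoqx dzh jfnhx tqhvh
Hunk 2: at line 8 remove [kpoqx,dzh] add [fpcnr] -> 12 lines: xhdi wgsz kks fpy ovlar dng ilfhw aucjs xvbd fpcnr jfnhx tqhvh
Hunk 3: at line 5 remove [dng,ilfhw] add [sxbbd] -> 11 lines: xhdi wgsz kks fpy ovlar sxbbd aucjs xvbd fpcnr jfnhx tqhvh
Hunk 4: at line 2 remove [fpy] add [eam,lnxsh] -> 12 lines: xhdi wgsz kks eam lnxsh ovlar sxbbd aucjs xvbd fpcnr jfnhx tqhvh
Hunk 5: at line 7 remove [aucjs,xvbd] add [diuw] -> 11 lines: xhdi wgsz kks eam lnxsh ovlar sxbbd diuw fpcnr jfnhx tqhvh

Answer: xhdi
wgsz
kks
eam
lnxsh
ovlar
sxbbd
diuw
fpcnr
jfnhx
tqhvh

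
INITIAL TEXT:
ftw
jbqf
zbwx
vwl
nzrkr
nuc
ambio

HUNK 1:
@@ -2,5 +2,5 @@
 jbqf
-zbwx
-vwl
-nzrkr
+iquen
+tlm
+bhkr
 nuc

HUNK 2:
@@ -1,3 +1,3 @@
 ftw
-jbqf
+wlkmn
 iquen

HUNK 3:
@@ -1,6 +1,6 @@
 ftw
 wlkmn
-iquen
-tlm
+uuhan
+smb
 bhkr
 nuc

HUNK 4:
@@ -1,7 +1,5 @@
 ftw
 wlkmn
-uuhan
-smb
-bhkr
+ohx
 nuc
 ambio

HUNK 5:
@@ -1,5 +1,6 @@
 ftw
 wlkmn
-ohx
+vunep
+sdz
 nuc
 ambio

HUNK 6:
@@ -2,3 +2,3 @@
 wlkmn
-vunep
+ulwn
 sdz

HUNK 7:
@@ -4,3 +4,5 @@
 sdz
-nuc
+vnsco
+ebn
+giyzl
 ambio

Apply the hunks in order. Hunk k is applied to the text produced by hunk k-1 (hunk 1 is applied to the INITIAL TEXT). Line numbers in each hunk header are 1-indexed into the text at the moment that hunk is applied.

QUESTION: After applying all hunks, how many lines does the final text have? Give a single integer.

Hunk 1: at line 2 remove [zbwx,vwl,nzrkr] add [iquen,tlm,bhkr] -> 7 lines: ftw jbqf iquen tlm bhkr nuc ambio
Hunk 2: at line 1 remove [jbqf] add [wlkmn] -> 7 lines: ftw wlkmn iquen tlm bhkr nuc ambio
Hunk 3: at line 1 remove [iquen,tlm] add [uuhan,smb] -> 7 lines: ftw wlkmn uuhan smb bhkr nuc ambio
Hunk 4: at line 1 remove [uuhan,smb,bhkr] add [ohx] -> 5 lines: ftw wlkmn ohx nuc ambio
Hunk 5: at line 1 remove [ohx] add [vunep,sdz] -> 6 lines: ftw wlkmn vunep sdz nuc ambio
Hunk 6: at line 2 remove [vunep] add [ulwn] -> 6 lines: ftw wlkmn ulwn sdz nuc ambio
Hunk 7: at line 4 remove [nuc] add [vnsco,ebn,giyzl] -> 8 lines: ftw wlkmn ulwn sdz vnsco ebn giyzl ambio
Final line count: 8

Answer: 8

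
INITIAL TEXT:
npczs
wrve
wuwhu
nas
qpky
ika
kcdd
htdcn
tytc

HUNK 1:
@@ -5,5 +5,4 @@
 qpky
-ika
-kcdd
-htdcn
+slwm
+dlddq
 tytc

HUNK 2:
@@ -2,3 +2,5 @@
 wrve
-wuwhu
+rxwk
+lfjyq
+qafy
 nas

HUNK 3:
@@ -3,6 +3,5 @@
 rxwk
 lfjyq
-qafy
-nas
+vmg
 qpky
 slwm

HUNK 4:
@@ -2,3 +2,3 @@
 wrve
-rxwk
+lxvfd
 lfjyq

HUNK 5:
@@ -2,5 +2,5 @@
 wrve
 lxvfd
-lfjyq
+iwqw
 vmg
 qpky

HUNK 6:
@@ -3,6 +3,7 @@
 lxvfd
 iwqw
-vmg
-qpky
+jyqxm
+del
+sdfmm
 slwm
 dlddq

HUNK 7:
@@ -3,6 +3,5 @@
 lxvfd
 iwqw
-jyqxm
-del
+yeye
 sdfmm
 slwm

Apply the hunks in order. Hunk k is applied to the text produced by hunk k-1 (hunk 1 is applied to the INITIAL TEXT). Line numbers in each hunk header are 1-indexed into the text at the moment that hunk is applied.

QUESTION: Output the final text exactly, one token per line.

Answer: npczs
wrve
lxvfd
iwqw
yeye
sdfmm
slwm
dlddq
tytc

Derivation:
Hunk 1: at line 5 remove [ika,kcdd,htdcn] add [slwm,dlddq] -> 8 lines: npczs wrve wuwhu nas qpky slwm dlddq tytc
Hunk 2: at line 2 remove [wuwhu] add [rxwk,lfjyq,qafy] -> 10 lines: npczs wrve rxwk lfjyq qafy nas qpky slwm dlddq tytc
Hunk 3: at line 3 remove [qafy,nas] add [vmg] -> 9 lines: npczs wrve rxwk lfjyq vmg qpky slwm dlddq tytc
Hunk 4: at line 2 remove [rxwk] add [lxvfd] -> 9 lines: npczs wrve lxvfd lfjyq vmg qpky slwm dlddq tytc
Hunk 5: at line 2 remove [lfjyq] add [iwqw] -> 9 lines: npczs wrve lxvfd iwqw vmg qpky slwm dlddq tytc
Hunk 6: at line 3 remove [vmg,qpky] add [jyqxm,del,sdfmm] -> 10 lines: npczs wrve lxvfd iwqw jyqxm del sdfmm slwm dlddq tytc
Hunk 7: at line 3 remove [jyqxm,del] add [yeye] -> 9 lines: npczs wrve lxvfd iwqw yeye sdfmm slwm dlddq tytc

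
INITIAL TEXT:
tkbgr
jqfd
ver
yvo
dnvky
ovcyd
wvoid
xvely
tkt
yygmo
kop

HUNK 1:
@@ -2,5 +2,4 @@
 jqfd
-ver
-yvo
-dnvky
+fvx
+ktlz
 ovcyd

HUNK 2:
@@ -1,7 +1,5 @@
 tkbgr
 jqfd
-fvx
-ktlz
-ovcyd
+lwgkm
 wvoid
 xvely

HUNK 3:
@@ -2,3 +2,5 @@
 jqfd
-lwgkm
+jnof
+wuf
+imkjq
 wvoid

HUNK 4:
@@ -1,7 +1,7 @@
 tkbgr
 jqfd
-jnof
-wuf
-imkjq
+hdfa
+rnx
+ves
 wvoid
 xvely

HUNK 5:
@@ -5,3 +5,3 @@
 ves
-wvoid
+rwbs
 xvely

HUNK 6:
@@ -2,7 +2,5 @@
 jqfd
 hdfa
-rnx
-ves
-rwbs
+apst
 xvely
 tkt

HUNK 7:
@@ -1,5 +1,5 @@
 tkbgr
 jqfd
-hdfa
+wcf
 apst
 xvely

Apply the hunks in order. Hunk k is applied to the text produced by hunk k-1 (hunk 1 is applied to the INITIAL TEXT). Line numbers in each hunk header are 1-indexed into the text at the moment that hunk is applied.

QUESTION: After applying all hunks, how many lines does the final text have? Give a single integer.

Answer: 8

Derivation:
Hunk 1: at line 2 remove [ver,yvo,dnvky] add [fvx,ktlz] -> 10 lines: tkbgr jqfd fvx ktlz ovcyd wvoid xvely tkt yygmo kop
Hunk 2: at line 1 remove [fvx,ktlz,ovcyd] add [lwgkm] -> 8 lines: tkbgr jqfd lwgkm wvoid xvely tkt yygmo kop
Hunk 3: at line 2 remove [lwgkm] add [jnof,wuf,imkjq] -> 10 lines: tkbgr jqfd jnof wuf imkjq wvoid xvely tkt yygmo kop
Hunk 4: at line 1 remove [jnof,wuf,imkjq] add [hdfa,rnx,ves] -> 10 lines: tkbgr jqfd hdfa rnx ves wvoid xvely tkt yygmo kop
Hunk 5: at line 5 remove [wvoid] add [rwbs] -> 10 lines: tkbgr jqfd hdfa rnx ves rwbs xvely tkt yygmo kop
Hunk 6: at line 2 remove [rnx,ves,rwbs] add [apst] -> 8 lines: tkbgr jqfd hdfa apst xvely tkt yygmo kop
Hunk 7: at line 1 remove [hdfa] add [wcf] -> 8 lines: tkbgr jqfd wcf apst xvely tkt yygmo kop
Final line count: 8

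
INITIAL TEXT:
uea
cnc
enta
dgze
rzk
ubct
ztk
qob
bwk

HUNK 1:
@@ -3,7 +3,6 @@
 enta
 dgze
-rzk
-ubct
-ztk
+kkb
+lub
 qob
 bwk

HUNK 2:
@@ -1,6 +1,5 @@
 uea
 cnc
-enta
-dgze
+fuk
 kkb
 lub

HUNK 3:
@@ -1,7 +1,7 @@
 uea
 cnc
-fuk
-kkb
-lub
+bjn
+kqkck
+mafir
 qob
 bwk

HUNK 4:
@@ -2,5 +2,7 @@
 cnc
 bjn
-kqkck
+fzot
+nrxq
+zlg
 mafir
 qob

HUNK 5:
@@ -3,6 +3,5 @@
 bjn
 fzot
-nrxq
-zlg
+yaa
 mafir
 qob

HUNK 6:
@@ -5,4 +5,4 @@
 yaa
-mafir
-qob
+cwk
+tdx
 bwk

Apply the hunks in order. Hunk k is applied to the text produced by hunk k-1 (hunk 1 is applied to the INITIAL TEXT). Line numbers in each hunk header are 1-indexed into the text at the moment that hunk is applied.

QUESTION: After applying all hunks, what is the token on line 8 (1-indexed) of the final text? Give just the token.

Answer: bwk

Derivation:
Hunk 1: at line 3 remove [rzk,ubct,ztk] add [kkb,lub] -> 8 lines: uea cnc enta dgze kkb lub qob bwk
Hunk 2: at line 1 remove [enta,dgze] add [fuk] -> 7 lines: uea cnc fuk kkb lub qob bwk
Hunk 3: at line 1 remove [fuk,kkb,lub] add [bjn,kqkck,mafir] -> 7 lines: uea cnc bjn kqkck mafir qob bwk
Hunk 4: at line 2 remove [kqkck] add [fzot,nrxq,zlg] -> 9 lines: uea cnc bjn fzot nrxq zlg mafir qob bwk
Hunk 5: at line 3 remove [nrxq,zlg] add [yaa] -> 8 lines: uea cnc bjn fzot yaa mafir qob bwk
Hunk 6: at line 5 remove [mafir,qob] add [cwk,tdx] -> 8 lines: uea cnc bjn fzot yaa cwk tdx bwk
Final line 8: bwk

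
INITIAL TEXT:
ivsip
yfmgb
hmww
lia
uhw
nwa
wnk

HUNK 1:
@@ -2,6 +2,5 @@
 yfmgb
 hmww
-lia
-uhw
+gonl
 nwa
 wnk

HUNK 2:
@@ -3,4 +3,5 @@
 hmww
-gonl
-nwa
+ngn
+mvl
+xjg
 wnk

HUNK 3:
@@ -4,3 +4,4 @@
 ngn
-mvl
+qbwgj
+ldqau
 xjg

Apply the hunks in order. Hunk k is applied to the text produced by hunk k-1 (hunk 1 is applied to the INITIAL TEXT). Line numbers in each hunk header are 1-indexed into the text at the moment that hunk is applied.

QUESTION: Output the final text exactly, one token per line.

Hunk 1: at line 2 remove [lia,uhw] add [gonl] -> 6 lines: ivsip yfmgb hmww gonl nwa wnk
Hunk 2: at line 3 remove [gonl,nwa] add [ngn,mvl,xjg] -> 7 lines: ivsip yfmgb hmww ngn mvl xjg wnk
Hunk 3: at line 4 remove [mvl] add [qbwgj,ldqau] -> 8 lines: ivsip yfmgb hmww ngn qbwgj ldqau xjg wnk

Answer: ivsip
yfmgb
hmww
ngn
qbwgj
ldqau
xjg
wnk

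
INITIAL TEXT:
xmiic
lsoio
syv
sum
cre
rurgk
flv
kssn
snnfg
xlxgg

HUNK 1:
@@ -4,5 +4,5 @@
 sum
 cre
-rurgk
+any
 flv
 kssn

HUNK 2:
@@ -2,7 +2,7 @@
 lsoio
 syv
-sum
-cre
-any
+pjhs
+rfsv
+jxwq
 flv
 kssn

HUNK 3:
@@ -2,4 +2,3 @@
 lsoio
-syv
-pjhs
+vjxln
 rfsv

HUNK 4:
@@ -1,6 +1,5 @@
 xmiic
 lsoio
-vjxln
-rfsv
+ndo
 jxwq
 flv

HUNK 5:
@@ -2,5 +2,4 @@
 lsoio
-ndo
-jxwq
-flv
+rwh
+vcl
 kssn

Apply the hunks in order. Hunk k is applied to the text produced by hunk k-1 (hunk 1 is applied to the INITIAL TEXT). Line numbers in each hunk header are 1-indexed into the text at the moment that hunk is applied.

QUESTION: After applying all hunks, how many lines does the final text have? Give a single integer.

Hunk 1: at line 4 remove [rurgk] add [any] -> 10 lines: xmiic lsoio syv sum cre any flv kssn snnfg xlxgg
Hunk 2: at line 2 remove [sum,cre,any] add [pjhs,rfsv,jxwq] -> 10 lines: xmiic lsoio syv pjhs rfsv jxwq flv kssn snnfg xlxgg
Hunk 3: at line 2 remove [syv,pjhs] add [vjxln] -> 9 lines: xmiic lsoio vjxln rfsv jxwq flv kssn snnfg xlxgg
Hunk 4: at line 1 remove [vjxln,rfsv] add [ndo] -> 8 lines: xmiic lsoio ndo jxwq flv kssn snnfg xlxgg
Hunk 5: at line 2 remove [ndo,jxwq,flv] add [rwh,vcl] -> 7 lines: xmiic lsoio rwh vcl kssn snnfg xlxgg
Final line count: 7

Answer: 7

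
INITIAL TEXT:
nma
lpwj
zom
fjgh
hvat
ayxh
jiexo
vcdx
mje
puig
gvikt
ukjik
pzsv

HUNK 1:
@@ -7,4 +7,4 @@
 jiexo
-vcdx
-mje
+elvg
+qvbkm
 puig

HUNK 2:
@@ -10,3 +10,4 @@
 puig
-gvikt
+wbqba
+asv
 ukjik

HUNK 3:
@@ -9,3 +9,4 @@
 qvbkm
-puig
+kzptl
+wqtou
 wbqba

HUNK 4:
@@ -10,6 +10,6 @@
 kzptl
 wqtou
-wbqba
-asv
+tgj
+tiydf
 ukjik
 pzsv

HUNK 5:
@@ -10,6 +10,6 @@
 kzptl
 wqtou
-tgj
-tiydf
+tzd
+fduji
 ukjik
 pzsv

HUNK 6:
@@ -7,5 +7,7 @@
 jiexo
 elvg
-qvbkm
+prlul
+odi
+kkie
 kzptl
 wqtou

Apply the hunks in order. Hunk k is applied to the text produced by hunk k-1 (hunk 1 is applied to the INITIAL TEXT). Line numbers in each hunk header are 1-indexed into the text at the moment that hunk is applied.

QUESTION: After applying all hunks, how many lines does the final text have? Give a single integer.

Hunk 1: at line 7 remove [vcdx,mje] add [elvg,qvbkm] -> 13 lines: nma lpwj zom fjgh hvat ayxh jiexo elvg qvbkm puig gvikt ukjik pzsv
Hunk 2: at line 10 remove [gvikt] add [wbqba,asv] -> 14 lines: nma lpwj zom fjgh hvat ayxh jiexo elvg qvbkm puig wbqba asv ukjik pzsv
Hunk 3: at line 9 remove [puig] add [kzptl,wqtou] -> 15 lines: nma lpwj zom fjgh hvat ayxh jiexo elvg qvbkm kzptl wqtou wbqba asv ukjik pzsv
Hunk 4: at line 10 remove [wbqba,asv] add [tgj,tiydf] -> 15 lines: nma lpwj zom fjgh hvat ayxh jiexo elvg qvbkm kzptl wqtou tgj tiydf ukjik pzsv
Hunk 5: at line 10 remove [tgj,tiydf] add [tzd,fduji] -> 15 lines: nma lpwj zom fjgh hvat ayxh jiexo elvg qvbkm kzptl wqtou tzd fduji ukjik pzsv
Hunk 6: at line 7 remove [qvbkm] add [prlul,odi,kkie] -> 17 lines: nma lpwj zom fjgh hvat ayxh jiexo elvg prlul odi kkie kzptl wqtou tzd fduji ukjik pzsv
Final line count: 17

Answer: 17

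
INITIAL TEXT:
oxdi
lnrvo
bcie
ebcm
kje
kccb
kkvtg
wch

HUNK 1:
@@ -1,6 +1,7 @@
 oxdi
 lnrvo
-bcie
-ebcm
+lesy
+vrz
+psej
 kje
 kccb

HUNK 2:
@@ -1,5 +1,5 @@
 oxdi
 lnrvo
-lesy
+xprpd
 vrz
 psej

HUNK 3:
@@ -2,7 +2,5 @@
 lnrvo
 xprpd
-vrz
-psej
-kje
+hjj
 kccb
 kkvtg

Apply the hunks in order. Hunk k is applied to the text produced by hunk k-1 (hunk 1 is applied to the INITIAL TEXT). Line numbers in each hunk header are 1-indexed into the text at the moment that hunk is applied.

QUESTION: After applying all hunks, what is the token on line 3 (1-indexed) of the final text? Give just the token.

Answer: xprpd

Derivation:
Hunk 1: at line 1 remove [bcie,ebcm] add [lesy,vrz,psej] -> 9 lines: oxdi lnrvo lesy vrz psej kje kccb kkvtg wch
Hunk 2: at line 1 remove [lesy] add [xprpd] -> 9 lines: oxdi lnrvo xprpd vrz psej kje kccb kkvtg wch
Hunk 3: at line 2 remove [vrz,psej,kje] add [hjj] -> 7 lines: oxdi lnrvo xprpd hjj kccb kkvtg wch
Final line 3: xprpd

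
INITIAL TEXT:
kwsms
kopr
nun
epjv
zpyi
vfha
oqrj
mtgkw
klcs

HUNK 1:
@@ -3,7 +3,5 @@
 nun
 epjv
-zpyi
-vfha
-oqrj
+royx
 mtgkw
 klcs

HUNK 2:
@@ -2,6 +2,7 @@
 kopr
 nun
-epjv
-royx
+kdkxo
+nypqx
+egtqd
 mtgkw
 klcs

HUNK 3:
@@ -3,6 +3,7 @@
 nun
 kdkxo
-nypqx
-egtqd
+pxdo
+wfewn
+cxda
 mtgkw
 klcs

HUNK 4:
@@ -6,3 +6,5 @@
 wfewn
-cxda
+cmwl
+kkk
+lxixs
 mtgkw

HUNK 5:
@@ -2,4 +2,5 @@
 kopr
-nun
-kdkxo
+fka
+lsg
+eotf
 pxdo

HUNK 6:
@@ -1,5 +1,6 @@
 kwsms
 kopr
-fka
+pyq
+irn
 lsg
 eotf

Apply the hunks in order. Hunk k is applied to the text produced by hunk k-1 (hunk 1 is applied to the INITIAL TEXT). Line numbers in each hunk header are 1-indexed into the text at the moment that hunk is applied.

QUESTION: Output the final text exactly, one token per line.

Hunk 1: at line 3 remove [zpyi,vfha,oqrj] add [royx] -> 7 lines: kwsms kopr nun epjv royx mtgkw klcs
Hunk 2: at line 2 remove [epjv,royx] add [kdkxo,nypqx,egtqd] -> 8 lines: kwsms kopr nun kdkxo nypqx egtqd mtgkw klcs
Hunk 3: at line 3 remove [nypqx,egtqd] add [pxdo,wfewn,cxda] -> 9 lines: kwsms kopr nun kdkxo pxdo wfewn cxda mtgkw klcs
Hunk 4: at line 6 remove [cxda] add [cmwl,kkk,lxixs] -> 11 lines: kwsms kopr nun kdkxo pxdo wfewn cmwl kkk lxixs mtgkw klcs
Hunk 5: at line 2 remove [nun,kdkxo] add [fka,lsg,eotf] -> 12 lines: kwsms kopr fka lsg eotf pxdo wfewn cmwl kkk lxixs mtgkw klcs
Hunk 6: at line 1 remove [fka] add [pyq,irn] -> 13 lines: kwsms kopr pyq irn lsg eotf pxdo wfewn cmwl kkk lxixs mtgkw klcs

Answer: kwsms
kopr
pyq
irn
lsg
eotf
pxdo
wfewn
cmwl
kkk
lxixs
mtgkw
klcs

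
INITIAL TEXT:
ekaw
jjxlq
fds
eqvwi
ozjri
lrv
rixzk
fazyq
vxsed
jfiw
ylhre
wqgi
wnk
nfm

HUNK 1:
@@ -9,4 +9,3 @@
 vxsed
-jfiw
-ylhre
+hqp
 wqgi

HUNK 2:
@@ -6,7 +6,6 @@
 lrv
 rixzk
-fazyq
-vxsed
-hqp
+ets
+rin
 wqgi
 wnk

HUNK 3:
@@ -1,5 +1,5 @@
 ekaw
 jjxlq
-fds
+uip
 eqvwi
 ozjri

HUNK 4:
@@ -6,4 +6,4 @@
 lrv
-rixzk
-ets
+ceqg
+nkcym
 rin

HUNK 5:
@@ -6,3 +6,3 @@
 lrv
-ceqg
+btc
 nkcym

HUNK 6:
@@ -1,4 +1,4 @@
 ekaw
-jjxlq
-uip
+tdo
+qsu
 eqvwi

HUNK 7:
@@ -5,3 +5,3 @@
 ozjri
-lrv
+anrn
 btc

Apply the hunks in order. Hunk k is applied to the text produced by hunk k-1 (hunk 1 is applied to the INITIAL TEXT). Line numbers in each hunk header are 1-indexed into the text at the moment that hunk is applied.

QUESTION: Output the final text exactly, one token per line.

Hunk 1: at line 9 remove [jfiw,ylhre] add [hqp] -> 13 lines: ekaw jjxlq fds eqvwi ozjri lrv rixzk fazyq vxsed hqp wqgi wnk nfm
Hunk 2: at line 6 remove [fazyq,vxsed,hqp] add [ets,rin] -> 12 lines: ekaw jjxlq fds eqvwi ozjri lrv rixzk ets rin wqgi wnk nfm
Hunk 3: at line 1 remove [fds] add [uip] -> 12 lines: ekaw jjxlq uip eqvwi ozjri lrv rixzk ets rin wqgi wnk nfm
Hunk 4: at line 6 remove [rixzk,ets] add [ceqg,nkcym] -> 12 lines: ekaw jjxlq uip eqvwi ozjri lrv ceqg nkcym rin wqgi wnk nfm
Hunk 5: at line 6 remove [ceqg] add [btc] -> 12 lines: ekaw jjxlq uip eqvwi ozjri lrv btc nkcym rin wqgi wnk nfm
Hunk 6: at line 1 remove [jjxlq,uip] add [tdo,qsu] -> 12 lines: ekaw tdo qsu eqvwi ozjri lrv btc nkcym rin wqgi wnk nfm
Hunk 7: at line 5 remove [lrv] add [anrn] -> 12 lines: ekaw tdo qsu eqvwi ozjri anrn btc nkcym rin wqgi wnk nfm

Answer: ekaw
tdo
qsu
eqvwi
ozjri
anrn
btc
nkcym
rin
wqgi
wnk
nfm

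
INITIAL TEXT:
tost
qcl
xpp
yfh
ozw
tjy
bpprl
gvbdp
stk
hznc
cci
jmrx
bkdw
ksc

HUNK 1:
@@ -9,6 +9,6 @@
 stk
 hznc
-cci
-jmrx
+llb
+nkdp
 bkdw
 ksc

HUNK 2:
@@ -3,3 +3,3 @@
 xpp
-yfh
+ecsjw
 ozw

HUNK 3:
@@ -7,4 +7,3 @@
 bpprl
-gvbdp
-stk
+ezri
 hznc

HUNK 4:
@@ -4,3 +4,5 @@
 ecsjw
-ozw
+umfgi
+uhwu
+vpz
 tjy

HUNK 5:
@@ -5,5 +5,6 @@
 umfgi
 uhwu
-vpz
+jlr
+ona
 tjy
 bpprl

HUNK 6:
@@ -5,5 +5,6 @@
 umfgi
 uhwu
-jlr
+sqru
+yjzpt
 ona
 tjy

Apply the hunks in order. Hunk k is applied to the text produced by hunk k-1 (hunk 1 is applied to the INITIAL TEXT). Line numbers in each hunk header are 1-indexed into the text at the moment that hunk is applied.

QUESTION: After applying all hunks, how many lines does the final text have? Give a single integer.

Answer: 17

Derivation:
Hunk 1: at line 9 remove [cci,jmrx] add [llb,nkdp] -> 14 lines: tost qcl xpp yfh ozw tjy bpprl gvbdp stk hznc llb nkdp bkdw ksc
Hunk 2: at line 3 remove [yfh] add [ecsjw] -> 14 lines: tost qcl xpp ecsjw ozw tjy bpprl gvbdp stk hznc llb nkdp bkdw ksc
Hunk 3: at line 7 remove [gvbdp,stk] add [ezri] -> 13 lines: tost qcl xpp ecsjw ozw tjy bpprl ezri hznc llb nkdp bkdw ksc
Hunk 4: at line 4 remove [ozw] add [umfgi,uhwu,vpz] -> 15 lines: tost qcl xpp ecsjw umfgi uhwu vpz tjy bpprl ezri hznc llb nkdp bkdw ksc
Hunk 5: at line 5 remove [vpz] add [jlr,ona] -> 16 lines: tost qcl xpp ecsjw umfgi uhwu jlr ona tjy bpprl ezri hznc llb nkdp bkdw ksc
Hunk 6: at line 5 remove [jlr] add [sqru,yjzpt] -> 17 lines: tost qcl xpp ecsjw umfgi uhwu sqru yjzpt ona tjy bpprl ezri hznc llb nkdp bkdw ksc
Final line count: 17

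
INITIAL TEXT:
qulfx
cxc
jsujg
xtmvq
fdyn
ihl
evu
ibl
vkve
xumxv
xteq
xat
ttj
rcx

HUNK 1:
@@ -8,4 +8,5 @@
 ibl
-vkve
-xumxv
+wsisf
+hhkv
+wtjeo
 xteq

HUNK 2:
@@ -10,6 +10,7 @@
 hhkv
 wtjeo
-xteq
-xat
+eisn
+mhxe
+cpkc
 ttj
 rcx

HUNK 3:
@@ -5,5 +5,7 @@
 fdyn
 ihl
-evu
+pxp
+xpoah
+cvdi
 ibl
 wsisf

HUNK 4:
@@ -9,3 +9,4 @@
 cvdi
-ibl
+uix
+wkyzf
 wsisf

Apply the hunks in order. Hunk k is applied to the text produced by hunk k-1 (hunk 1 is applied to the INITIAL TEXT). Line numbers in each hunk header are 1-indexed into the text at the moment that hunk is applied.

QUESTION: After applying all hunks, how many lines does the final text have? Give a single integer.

Hunk 1: at line 8 remove [vkve,xumxv] add [wsisf,hhkv,wtjeo] -> 15 lines: qulfx cxc jsujg xtmvq fdyn ihl evu ibl wsisf hhkv wtjeo xteq xat ttj rcx
Hunk 2: at line 10 remove [xteq,xat] add [eisn,mhxe,cpkc] -> 16 lines: qulfx cxc jsujg xtmvq fdyn ihl evu ibl wsisf hhkv wtjeo eisn mhxe cpkc ttj rcx
Hunk 3: at line 5 remove [evu] add [pxp,xpoah,cvdi] -> 18 lines: qulfx cxc jsujg xtmvq fdyn ihl pxp xpoah cvdi ibl wsisf hhkv wtjeo eisn mhxe cpkc ttj rcx
Hunk 4: at line 9 remove [ibl] add [uix,wkyzf] -> 19 lines: qulfx cxc jsujg xtmvq fdyn ihl pxp xpoah cvdi uix wkyzf wsisf hhkv wtjeo eisn mhxe cpkc ttj rcx
Final line count: 19

Answer: 19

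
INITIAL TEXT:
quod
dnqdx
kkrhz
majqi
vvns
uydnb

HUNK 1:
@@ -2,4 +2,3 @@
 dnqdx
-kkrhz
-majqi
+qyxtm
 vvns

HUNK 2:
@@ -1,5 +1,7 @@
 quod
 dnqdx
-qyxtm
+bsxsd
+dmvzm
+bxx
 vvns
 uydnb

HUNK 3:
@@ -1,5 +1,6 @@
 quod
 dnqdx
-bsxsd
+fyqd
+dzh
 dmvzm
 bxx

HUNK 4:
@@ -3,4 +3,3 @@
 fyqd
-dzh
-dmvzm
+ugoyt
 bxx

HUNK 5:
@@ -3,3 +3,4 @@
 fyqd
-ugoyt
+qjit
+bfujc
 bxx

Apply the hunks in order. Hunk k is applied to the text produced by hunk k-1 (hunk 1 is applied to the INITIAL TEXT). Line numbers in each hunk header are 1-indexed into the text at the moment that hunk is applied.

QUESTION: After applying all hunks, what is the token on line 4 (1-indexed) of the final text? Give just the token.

Answer: qjit

Derivation:
Hunk 1: at line 2 remove [kkrhz,majqi] add [qyxtm] -> 5 lines: quod dnqdx qyxtm vvns uydnb
Hunk 2: at line 1 remove [qyxtm] add [bsxsd,dmvzm,bxx] -> 7 lines: quod dnqdx bsxsd dmvzm bxx vvns uydnb
Hunk 3: at line 1 remove [bsxsd] add [fyqd,dzh] -> 8 lines: quod dnqdx fyqd dzh dmvzm bxx vvns uydnb
Hunk 4: at line 3 remove [dzh,dmvzm] add [ugoyt] -> 7 lines: quod dnqdx fyqd ugoyt bxx vvns uydnb
Hunk 5: at line 3 remove [ugoyt] add [qjit,bfujc] -> 8 lines: quod dnqdx fyqd qjit bfujc bxx vvns uydnb
Final line 4: qjit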